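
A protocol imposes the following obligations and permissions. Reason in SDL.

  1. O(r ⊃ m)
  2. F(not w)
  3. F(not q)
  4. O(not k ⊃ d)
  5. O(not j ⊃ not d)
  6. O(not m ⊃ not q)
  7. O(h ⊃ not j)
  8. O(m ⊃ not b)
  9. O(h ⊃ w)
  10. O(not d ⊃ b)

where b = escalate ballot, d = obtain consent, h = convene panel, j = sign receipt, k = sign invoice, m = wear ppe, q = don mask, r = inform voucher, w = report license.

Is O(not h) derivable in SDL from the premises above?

Premise 3, F(not q), is equivalent to O(q).
Premise 6, O(not m ⊃ not q), contraposes to O(q ⊃ m); with O(q) we get O(m).
From O(m) and premise 8, O(m ⊃ not b), we obtain O(not b).
Premise 10 is O(not d ⊃ b); contrapositively O(not b ⊃ d). Since O(not b) holds, K gives O(d).
Premise 5, O(not j ⊃ not d), contraposes to O(d ⊃ j); with O(d) we get O(j).
The contrapositive of premise 7 (O(h ⊃ not j)) is O(j ⊃ not h), and O(j) is already established, so O(not h).
Premises 1, 2, 4, 9 do not contribute to this derivation.
So O(not h) follows.

Yes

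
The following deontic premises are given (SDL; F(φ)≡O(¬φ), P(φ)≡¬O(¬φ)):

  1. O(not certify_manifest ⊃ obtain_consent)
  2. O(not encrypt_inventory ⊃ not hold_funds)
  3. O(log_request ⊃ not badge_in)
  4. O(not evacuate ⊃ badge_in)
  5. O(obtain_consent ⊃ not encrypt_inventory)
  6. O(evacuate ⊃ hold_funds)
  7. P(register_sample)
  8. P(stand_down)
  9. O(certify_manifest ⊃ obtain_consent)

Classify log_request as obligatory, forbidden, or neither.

Forbidden

Premises 9 and 1 cover both cases: O(certify_manifest ⊃ obtain_consent) and O(not certify_manifest ⊃ obtain_consent). Since certify_manifest ∨ not certify_manifest is a tautology, O(obtain_consent) follows.
Premise 5 is O(obtain_consent ⊃ not encrypt_inventory); since O(obtain_consent), deontic closure gives O(not encrypt_inventory).
Premise 2 is O(not encrypt_inventory ⊃ not hold_funds); since O(not encrypt_inventory), deontic closure gives O(not hold_funds).
Premise 6 is O(evacuate ⊃ hold_funds); contrapositively O(not hold_funds ⊃ not evacuate). Since O(not hold_funds) holds, K gives O(not evacuate).
Premise 4 is O(not evacuate ⊃ badge_in); since O(not evacuate), deontic closure gives O(badge_in).
Premise 3, O(log_request ⊃ not badge_in), contraposes to O(badge_in ⊃ not log_request); with O(badge_in) we get O(not log_request).
Premises 7, 8 do not contribute to this derivation.
Thus O(not log_request), which is F(log_request): log_request is forbidden.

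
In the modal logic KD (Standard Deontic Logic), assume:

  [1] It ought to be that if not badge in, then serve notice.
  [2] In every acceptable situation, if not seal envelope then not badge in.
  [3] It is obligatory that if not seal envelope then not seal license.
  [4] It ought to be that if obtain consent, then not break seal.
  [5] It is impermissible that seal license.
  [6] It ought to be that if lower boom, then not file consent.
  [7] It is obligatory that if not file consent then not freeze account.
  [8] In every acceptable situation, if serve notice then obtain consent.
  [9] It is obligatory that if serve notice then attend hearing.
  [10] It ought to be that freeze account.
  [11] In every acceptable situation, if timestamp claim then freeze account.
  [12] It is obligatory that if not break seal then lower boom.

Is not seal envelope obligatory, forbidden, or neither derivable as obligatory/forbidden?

Forbidden

Premise 10 states O(freeze_account) outright.
Premise 7, O(¬file_consent → ¬freeze_account), contraposes to O(freeze_account → file_consent); with O(freeze_account) we get O(file_consent).
Premise 6, O(lower_boom → ¬file_consent), contraposes to O(file_consent → ¬lower_boom); with O(file_consent) we get O(¬lower_boom).
The contrapositive of premise 12 (O(¬break_seal → lower_boom)) is O(¬lower_boom → break_seal), and O(¬lower_boom) is already established, so O(break_seal).
Premise 4, O(obtain_consent → ¬break_seal), contraposes to O(break_seal → ¬obtain_consent); with O(break_seal) we get O(¬obtain_consent).
Premise 8 is O(serve_notice → obtain_consent); contrapositively O(¬obtain_consent → ¬serve_notice). Since O(¬obtain_consent) holds, K gives O(¬serve_notice).
The contrapositive of premise 1 (O(¬badge_in → serve_notice)) is O(¬serve_notice → badge_in), and O(¬serve_notice) is already established, so O(badge_in).
Premise 2, O(¬seal_envelope → ¬badge_in), contraposes to O(badge_in → seal_envelope); with O(badge_in) we get O(seal_envelope).
Premises 3, 5, 9, 11 do not contribute to this derivation.
Thus O(seal_envelope), which is F(¬seal_envelope): ¬seal_envelope is forbidden.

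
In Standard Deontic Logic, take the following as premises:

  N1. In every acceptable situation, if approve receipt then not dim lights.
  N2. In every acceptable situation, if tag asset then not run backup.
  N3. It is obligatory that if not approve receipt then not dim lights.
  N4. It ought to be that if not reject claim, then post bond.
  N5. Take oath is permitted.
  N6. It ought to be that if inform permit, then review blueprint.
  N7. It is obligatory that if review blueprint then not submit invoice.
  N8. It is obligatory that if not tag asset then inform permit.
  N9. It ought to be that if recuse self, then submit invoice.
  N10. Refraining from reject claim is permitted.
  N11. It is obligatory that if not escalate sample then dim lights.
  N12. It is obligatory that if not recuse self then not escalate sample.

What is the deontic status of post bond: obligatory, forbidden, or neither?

Premise 4 is O(¬reject_claim → post_bond), but O(¬reject_claim) is not derivable from the premises (the permission P(¬reject_claim) asserts only ¬O(reject_claim), not O(¬reject_claim)), so it does not yield O(post_bond).
No premise or chain of K-axiom applications forces O(post_bond), and none forces O(¬post_bond). So post_bond is neither obligatory nor forbidden under these norms.

Neither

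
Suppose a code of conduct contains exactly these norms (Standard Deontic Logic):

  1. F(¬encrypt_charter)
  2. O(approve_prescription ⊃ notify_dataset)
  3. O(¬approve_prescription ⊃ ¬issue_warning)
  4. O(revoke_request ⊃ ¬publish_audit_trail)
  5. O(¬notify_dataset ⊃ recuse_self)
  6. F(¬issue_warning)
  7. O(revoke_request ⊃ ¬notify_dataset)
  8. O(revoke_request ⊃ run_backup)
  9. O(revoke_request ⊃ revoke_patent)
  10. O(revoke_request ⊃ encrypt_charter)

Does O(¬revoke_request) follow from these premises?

Premise 6, F(¬issue_warning), is equivalent to O(issue_warning).
Premise 3, O(¬approve_prescription ⊃ ¬issue_warning), contraposes to O(issue_warning ⊃ approve_prescription); with O(issue_warning) we get O(approve_prescription).
From O(approve_prescription) and premise 2, O(approve_prescription ⊃ notify_dataset), we obtain O(notify_dataset).
Premise 7, O(revoke_request ⊃ ¬notify_dataset), contraposes to O(notify_dataset ⊃ ¬revoke_request); with O(notify_dataset) we get O(¬revoke_request).
Premises 1, 4, 5, 8, 9, 10 do not contribute to this derivation.
So O(¬revoke_request) follows.

Yes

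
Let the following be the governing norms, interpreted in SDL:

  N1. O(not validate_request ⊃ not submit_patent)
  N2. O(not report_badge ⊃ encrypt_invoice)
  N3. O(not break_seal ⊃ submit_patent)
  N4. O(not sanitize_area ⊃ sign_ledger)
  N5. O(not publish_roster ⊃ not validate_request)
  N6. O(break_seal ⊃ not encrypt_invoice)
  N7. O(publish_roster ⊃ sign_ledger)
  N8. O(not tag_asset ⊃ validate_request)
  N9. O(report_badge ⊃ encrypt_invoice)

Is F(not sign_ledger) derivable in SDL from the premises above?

By case analysis on not report_badge: premise 2 gives O(not report_badge ⊃ encrypt_invoice) and premise 9 gives O(report_badge ⊃ encrypt_invoice), so O(encrypt_invoice) either way.
Premise 6 is O(break_seal ⊃ not encrypt_invoice); contrapositively O(encrypt_invoice ⊃ not break_seal). Since O(encrypt_invoice) holds, K gives O(not break_seal).
From O(not break_seal) and premise 3, O(not break_seal ⊃ submit_patent), we obtain O(submit_patent).
Premise 1 is O(not validate_request ⊃ not submit_patent); contrapositively O(submit_patent ⊃ validate_request). Since O(submit_patent) holds, K gives O(validate_request).
The contrapositive of premise 5 (O(not publish_roster ⊃ not validate_request)) is O(validate_request ⊃ publish_roster), and O(validate_request) is already established, so O(publish_roster).
From O(publish_roster) and premise 7, O(publish_roster ⊃ sign_ledger), we obtain O(sign_ledger).
Premises 4, 8 do not contribute to this derivation.
So O(sign_ledger) holds, i.e. F(not sign_ledger). The claim follows.

Yes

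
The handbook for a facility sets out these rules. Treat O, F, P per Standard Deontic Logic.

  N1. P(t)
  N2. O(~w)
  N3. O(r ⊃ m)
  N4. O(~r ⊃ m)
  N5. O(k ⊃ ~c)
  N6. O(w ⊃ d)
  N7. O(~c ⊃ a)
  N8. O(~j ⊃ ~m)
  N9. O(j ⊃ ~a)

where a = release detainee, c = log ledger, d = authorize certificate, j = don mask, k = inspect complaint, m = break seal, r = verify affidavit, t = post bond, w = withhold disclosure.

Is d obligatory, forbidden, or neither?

Neither

Premise 6 is O(w ⊃ d), but O(w) is not derivable from the premises, so it does not yield O(d).
No premise or chain of K-axiom applications forces O(d), and none forces O(~d). So d is neither obligatory nor forbidden under these norms.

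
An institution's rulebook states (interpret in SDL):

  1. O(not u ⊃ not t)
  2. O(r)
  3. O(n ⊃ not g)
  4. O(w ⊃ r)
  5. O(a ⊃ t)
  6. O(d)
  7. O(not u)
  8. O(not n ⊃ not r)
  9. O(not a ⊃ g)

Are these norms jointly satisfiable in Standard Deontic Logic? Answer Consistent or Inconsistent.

From premise 2 we have O(r).
Premise 8, O(not n ⊃ not r), contraposes to O(r ⊃ n); with O(r) we get O(n).
From O(n) and premise 3, O(n ⊃ not g), we obtain O(not g).
Premise 9 is O(not a ⊃ g); contrapositively O(not g ⊃ a). Since O(not g) holds, K gives O(a).
Applying K to premise 5 (O(a ⊃ t)) and O(a) yields O(t).
The contrapositive of premise 1 (O(not u ⊃ not t)) is O(t ⊃ u), and O(t) is already established, so O(u).
Yet premise 7 states O(not u).
We now have both O(u) and O(not u) — u is simultaneously obligatory and forbidden, violating the D-axiom.

Inconsistent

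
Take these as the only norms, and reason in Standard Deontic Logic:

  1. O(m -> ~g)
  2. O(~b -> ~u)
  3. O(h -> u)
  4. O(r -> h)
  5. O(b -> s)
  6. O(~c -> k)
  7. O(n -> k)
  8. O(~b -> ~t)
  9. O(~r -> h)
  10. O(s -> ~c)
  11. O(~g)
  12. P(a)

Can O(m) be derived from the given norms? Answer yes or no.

Premise 1 is O(m -> ~g); even if O(~g) held, inferring O(m) would be affirming the consequent — invalid.
No other premise forces O(m). An ideal world satisfying every premise can still have m false, so O(m) is not derivable.

No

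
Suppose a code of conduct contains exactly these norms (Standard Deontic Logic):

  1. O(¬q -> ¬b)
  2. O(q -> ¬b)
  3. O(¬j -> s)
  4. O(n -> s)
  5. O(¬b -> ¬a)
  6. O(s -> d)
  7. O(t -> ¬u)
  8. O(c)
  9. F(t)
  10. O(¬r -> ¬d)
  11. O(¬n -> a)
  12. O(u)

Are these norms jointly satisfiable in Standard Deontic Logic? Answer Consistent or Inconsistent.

Premise 7 is O(t -> ¬u), but O(t) is not derivable from the premises, so it does not yield O(¬u).
So O(¬u) is not derivable, and the apparent clash with O(u) does not arise.
A world satisfying every obligation exists (e.g. a=false, b=false, c=true, d=true, j=false, n=true, q=false, r=true, s=true, t=false, u=true); no atom is both obligatory and forbidden, so the set is consistent.

Consistent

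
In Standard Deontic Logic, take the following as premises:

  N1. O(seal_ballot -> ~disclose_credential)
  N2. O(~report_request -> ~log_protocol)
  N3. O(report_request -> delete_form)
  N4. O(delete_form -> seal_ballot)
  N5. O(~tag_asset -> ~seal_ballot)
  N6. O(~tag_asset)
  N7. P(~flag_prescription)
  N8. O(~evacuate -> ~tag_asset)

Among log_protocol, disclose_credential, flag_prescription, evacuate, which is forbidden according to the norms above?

log_protocol

Premise 6 states O(~tag_asset) outright.
With premise 5, O(~tag_asset -> ~seal_ballot), the K-axiom yields O(~seal_ballot).
The contrapositive of premise 4 (O(delete_form -> seal_ballot)) is O(~seal_ballot -> ~delete_form), and O(~seal_ballot) is already established, so O(~delete_form).
The contrapositive of premise 3 (O(report_request -> delete_form)) is O(~delete_form -> ~report_request), and O(~delete_form) is already established, so O(~report_request).
Premise 2 is O(~report_request -> ~log_protocol); since O(~report_request), deontic closure gives O(~log_protocol).
So O(~log_protocol) holds, i.e. log_protocol is forbidden. None of the other listed options is forbidden under the premises.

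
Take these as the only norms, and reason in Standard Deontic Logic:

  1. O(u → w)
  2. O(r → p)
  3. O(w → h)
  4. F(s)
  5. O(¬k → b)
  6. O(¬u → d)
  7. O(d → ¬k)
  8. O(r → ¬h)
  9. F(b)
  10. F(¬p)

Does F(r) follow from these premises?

Premise 9, F(b), is equivalent to O(¬b).
Premise 5, O(¬k → b), contraposes to O(¬b → k); with O(¬b) we get O(k).
The contrapositive of premise 7 (O(d → ¬k)) is O(k → ¬d), and O(k) is already established, so O(¬d).
The contrapositive of premise 6 (O(¬u → d)) is O(¬d → u), and O(¬d) is already established, so O(u).
Applying K to premise 1 (O(u → w)) and O(u) yields O(w).
Applying K to premise 3 (O(w → h)) and O(w) yields O(h).
The contrapositive of premise 8 (O(r → ¬h)) is O(h → ¬r), and O(h) is already established, so O(¬r).
Premises 2, 4, 10 do not contribute to this derivation.
So O(¬r) holds, i.e. F(r). The claim follows.

Yes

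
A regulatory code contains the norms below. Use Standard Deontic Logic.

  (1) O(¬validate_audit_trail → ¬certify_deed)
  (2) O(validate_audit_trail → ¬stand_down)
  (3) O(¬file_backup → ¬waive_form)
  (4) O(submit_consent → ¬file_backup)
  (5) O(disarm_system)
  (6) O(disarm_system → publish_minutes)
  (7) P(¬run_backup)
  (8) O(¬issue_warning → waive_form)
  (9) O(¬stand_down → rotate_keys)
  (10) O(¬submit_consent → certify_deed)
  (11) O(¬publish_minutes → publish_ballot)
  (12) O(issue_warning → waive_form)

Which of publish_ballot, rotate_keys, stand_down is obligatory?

By case analysis on issue_warning: premise 12 gives O(issue_warning → waive_form) and premise 8 gives O(¬issue_warning → waive_form), so O(waive_form) either way.
Premise 3 is O(¬file_backup → ¬waive_form); contrapositively O(waive_form → file_backup). Since O(waive_form) holds, K gives O(file_backup).
The contrapositive of premise 4 (O(submit_consent → ¬file_backup)) is O(file_backup → ¬submit_consent), and O(file_backup) is already established, so O(¬submit_consent).
Premise 10 is O(¬submit_consent → certify_deed); since O(¬submit_consent), deontic closure gives O(certify_deed).
Premise 1 is O(¬validate_audit_trail → ¬certify_deed); contrapositively O(certify_deed → validate_audit_trail). Since O(certify_deed) holds, K gives O(validate_audit_trail).
Applying K to premise 2 (O(validate_audit_trail → ¬stand_down)) and O(validate_audit_trail) yields O(¬stand_down).
Applying K to premise 9 (O(¬stand_down → rotate_keys)) and O(¬stand_down) yields O(rotate_keys).
So O(rotate_keys) holds — rotate_keys is obligatory. None of the other listed options is made obligatory by any chain of premises.

rotate_keys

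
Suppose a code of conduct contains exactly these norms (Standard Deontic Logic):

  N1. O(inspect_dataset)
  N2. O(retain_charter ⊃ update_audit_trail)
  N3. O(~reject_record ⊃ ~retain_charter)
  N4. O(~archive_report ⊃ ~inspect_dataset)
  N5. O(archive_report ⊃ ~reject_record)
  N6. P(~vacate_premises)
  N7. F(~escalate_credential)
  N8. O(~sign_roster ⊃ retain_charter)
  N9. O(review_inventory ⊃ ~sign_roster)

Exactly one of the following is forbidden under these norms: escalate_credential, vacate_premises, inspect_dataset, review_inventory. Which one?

Premise 1 states O(inspect_dataset) outright.
Premise 4 is O(~archive_report ⊃ ~inspect_dataset); contrapositively O(inspect_dataset ⊃ archive_report). Since O(inspect_dataset) holds, K gives O(archive_report).
Premise 5 is O(archive_report ⊃ ~reject_record); since O(archive_report), deontic closure gives O(~reject_record).
From O(~reject_record) and premise 3, O(~reject_record ⊃ ~retain_charter), we obtain O(~retain_charter).
Premise 8, O(~sign_roster ⊃ retain_charter), contraposes to O(~retain_charter ⊃ sign_roster); with O(~retain_charter) we get O(sign_roster).
The contrapositive of premise 9 (O(review_inventory ⊃ ~sign_roster)) is O(sign_roster ⊃ ~review_inventory), and O(sign_roster) is already established, so O(~review_inventory).
So O(~review_inventory) holds, i.e. review_inventory is forbidden. None of the other listed options is forbidden under the premises.

review_inventory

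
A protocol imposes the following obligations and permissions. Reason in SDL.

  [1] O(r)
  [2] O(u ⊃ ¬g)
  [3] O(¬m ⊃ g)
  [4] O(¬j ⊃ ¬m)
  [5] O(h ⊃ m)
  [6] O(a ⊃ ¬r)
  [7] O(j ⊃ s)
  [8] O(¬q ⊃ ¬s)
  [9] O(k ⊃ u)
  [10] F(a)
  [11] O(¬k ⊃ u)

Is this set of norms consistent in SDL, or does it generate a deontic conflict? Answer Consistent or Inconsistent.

Consistent

Premise 6 is O(a ⊃ ¬r), but O(a) is not derivable from the premises, so it does not yield O(¬r).
So O(¬r) is not derivable, and the apparent clash with O(r) does not arise.
A world satisfying every obligation exists (e.g. a=false, g=false, h=false, j=true, k=false, m=true, q=true, r=true, s=true, u=true); no atom is both obligatory and forbidden, so the set is consistent.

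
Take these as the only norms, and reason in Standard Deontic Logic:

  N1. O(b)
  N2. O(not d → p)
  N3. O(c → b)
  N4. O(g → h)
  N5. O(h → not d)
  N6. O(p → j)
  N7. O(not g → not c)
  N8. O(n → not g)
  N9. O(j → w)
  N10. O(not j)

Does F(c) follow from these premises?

Yes

Premise 10 states O(not j) outright.
Premise 6 is O(p → j); contrapositively O(not j → not p). Since O(not j) holds, K gives O(not p).
The contrapositive of premise 2 (O(not d → p)) is O(not p → d), and O(not p) is already established, so O(d).
Premise 5, O(h → not d), contraposes to O(d → not h); with O(d) we get O(not h).
The contrapositive of premise 4 (O(g → h)) is O(not h → not g), and O(not h) is already established, so O(not g).
From O(not g) and premise 7, O(not g → not c), we obtain O(not c).
Premises 1, 3, 8, 9 do not contribute to this derivation.
So O(not c) holds, i.e. F(c). The claim follows.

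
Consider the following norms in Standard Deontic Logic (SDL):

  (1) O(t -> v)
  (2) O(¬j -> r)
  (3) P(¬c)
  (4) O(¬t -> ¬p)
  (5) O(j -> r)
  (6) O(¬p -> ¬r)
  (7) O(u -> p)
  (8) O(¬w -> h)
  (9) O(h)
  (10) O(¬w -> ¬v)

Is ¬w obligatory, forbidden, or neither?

Forbidden

Premises 2 and 5 are O(¬j -> r) and O(j -> r); every ideal world satisfies ¬j or j, so in either case r holds — hence O(r).
Premise 6, O(¬p -> ¬r), contraposes to O(r -> p); with O(r) we get O(p).
Premise 4 is O(¬t -> ¬p); contrapositively O(p -> t). Since O(p) holds, K gives O(t).
With premise 1, O(t -> v), the K-axiom yields O(v).
Premise 10 is O(¬w -> ¬v); contrapositively O(v -> w). Since O(v) holds, K gives O(w).
Premises 3, 7, 8, 9 do not contribute to this derivation.
Thus O(w), which is F(¬w): ¬w is forbidden.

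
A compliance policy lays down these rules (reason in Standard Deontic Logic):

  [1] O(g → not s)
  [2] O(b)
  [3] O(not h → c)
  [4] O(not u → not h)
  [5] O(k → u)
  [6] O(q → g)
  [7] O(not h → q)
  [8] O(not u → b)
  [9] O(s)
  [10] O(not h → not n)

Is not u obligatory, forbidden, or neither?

Forbidden

Premise 9 states O(s) outright.
Premise 1 is O(g → not s); contrapositively O(s → not g). Since O(s) holds, K gives O(not g).
Premise 6 is O(q → g); contrapositively O(not g → not q). Since O(not g) holds, K gives O(not q).
Premise 7, O(not h → q), contraposes to O(not q → h); with O(not q) we get O(h).
The contrapositive of premise 4 (O(not u → not h)) is O(h → u), and O(h) is already established, so O(u).
Premises 2, 3, 5, 8, 10 do not contribute to this derivation.
Thus O(u), which is F(not u): not u is forbidden.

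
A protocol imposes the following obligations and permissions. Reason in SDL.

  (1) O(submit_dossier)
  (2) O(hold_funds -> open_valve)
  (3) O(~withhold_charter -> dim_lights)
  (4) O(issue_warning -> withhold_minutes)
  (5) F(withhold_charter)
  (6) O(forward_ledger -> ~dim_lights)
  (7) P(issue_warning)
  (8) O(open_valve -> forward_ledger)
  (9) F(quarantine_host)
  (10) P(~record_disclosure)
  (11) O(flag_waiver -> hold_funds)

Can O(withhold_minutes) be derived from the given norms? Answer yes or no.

No

Premise 4 is O(issue_warning -> withhold_minutes), but O(issue_warning) is not derivable from the premises (the permission P(issue_warning) asserts only ~O(~issue_warning), not O(issue_warning)), so it does not yield O(withhold_minutes).
No other premise forces O(withhold_minutes). An ideal world satisfying every premise can still have withhold_minutes false, so O(withhold_minutes) is not derivable.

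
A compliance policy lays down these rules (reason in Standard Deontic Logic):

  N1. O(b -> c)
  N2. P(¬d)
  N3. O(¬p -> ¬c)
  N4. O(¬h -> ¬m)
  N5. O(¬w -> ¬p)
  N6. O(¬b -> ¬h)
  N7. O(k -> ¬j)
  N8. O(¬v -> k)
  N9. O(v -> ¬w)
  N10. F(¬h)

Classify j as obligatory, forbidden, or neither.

Forbidden

Premise 10, F(¬h), is equivalent to O(h).
Premise 6, O(¬b -> ¬h), contraposes to O(h -> b); with O(h) we get O(b).
Premise 1 is O(b -> c); since O(b), deontic closure gives O(c).
Premise 3 is O(¬p -> ¬c); contrapositively O(c -> p). Since O(c) holds, K gives O(p).
The contrapositive of premise 5 (O(¬w -> ¬p)) is O(p -> w), and O(p) is already established, so O(w).
Premise 9 is O(v -> ¬w); contrapositively O(w -> ¬v). Since O(w) holds, K gives O(¬v).
Applying K to premise 8 (O(¬v -> k)) and O(¬v) yields O(k).
Premise 7 is O(k -> ¬j); since O(k), deontic closure gives O(¬j).
Premises 2, 4 do not contribute to this derivation.
Thus O(¬j), which is F(j): j is forbidden.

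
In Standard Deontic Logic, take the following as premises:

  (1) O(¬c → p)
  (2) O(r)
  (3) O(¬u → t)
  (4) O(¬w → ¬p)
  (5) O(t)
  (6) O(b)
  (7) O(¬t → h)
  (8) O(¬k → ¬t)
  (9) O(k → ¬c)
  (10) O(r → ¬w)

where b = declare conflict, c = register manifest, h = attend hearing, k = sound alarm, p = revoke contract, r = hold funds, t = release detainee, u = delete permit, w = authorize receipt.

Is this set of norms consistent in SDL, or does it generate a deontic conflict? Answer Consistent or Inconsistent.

Inconsistent

From premise 5 we have O(t).
The contrapositive of premise 8 (O(¬k → ¬t)) is O(t → k), and O(t) is already established, so O(k).
From O(k) and premise 9, O(k → ¬c), we obtain O(¬c).
Premise 1 is O(¬c → p); since O(¬c), deontic closure gives O(p).
The contrapositive of premise 4 (O(¬w → ¬p)) is O(p → w), and O(p) is already established, so O(w).
The contrapositive of premise 10 (O(r → ¬w)) is O(w → ¬r), and O(w) is already established, so O(¬r).
However, premise 2 gives O(r).
We now have both O(¬r) and O(r) — r is simultaneously obligatory and forbidden, violating the D-axiom.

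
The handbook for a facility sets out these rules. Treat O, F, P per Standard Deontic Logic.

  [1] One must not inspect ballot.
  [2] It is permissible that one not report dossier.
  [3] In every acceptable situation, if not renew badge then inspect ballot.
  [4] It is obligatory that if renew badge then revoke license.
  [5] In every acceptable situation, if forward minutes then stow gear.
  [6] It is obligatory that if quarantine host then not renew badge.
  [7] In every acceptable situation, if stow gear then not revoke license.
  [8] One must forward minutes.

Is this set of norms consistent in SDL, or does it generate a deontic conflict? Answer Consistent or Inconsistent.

Inconsistent

Premise 8 gives O(forward_minutes).
Applying K to premise 5 (O(forward_minutes → stow_gear)) and O(forward_minutes) yields O(stow_gear).
Premise 7 is O(stow_gear → ¬revoke_license); since O(stow_gear), deontic closure gives O(¬revoke_license).
Premise 4 is O(renew_badge → revoke_license); contrapositively O(¬revoke_license → ¬renew_badge). Since O(¬revoke_license) holds, K gives O(¬renew_badge).
Premise 3 is O(¬renew_badge → inspect_ballot); since O(¬renew_badge), deontic closure gives O(inspect_ballot).
However, F(inspect_ballot) at premise 1 amounts to O(¬inspect_ballot).
We now have both O(inspect_ballot) and O(¬inspect_ballot) — inspect_ballot is simultaneously obligatory and forbidden, violating the D-axiom.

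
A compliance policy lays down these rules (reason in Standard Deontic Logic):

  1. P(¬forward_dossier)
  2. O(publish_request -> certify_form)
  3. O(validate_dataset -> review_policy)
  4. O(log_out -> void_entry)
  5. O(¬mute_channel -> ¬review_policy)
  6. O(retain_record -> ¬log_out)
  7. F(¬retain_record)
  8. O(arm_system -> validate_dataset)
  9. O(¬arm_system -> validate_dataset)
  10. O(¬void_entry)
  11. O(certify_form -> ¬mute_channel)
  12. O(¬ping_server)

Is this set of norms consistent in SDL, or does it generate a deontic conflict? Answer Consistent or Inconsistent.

Premise 4 is O(log_out -> void_entry), but O(log_out) is not derivable from the premises, so it does not yield O(void_entry).
So O(void_entry) is not derivable, and the apparent clash with O(¬void_entry) does not arise.
A world satisfying every obligation exists (e.g. arm_system=false, certify_form=false, forward_dossier=false, log_out=false, mute_channel=true, ping_server=false, publish_request=false, retain_record=true, review_policy=true, validate_dataset=true, void_entry=false); no atom is both obligatory and forbidden, so the set is consistent.

Consistent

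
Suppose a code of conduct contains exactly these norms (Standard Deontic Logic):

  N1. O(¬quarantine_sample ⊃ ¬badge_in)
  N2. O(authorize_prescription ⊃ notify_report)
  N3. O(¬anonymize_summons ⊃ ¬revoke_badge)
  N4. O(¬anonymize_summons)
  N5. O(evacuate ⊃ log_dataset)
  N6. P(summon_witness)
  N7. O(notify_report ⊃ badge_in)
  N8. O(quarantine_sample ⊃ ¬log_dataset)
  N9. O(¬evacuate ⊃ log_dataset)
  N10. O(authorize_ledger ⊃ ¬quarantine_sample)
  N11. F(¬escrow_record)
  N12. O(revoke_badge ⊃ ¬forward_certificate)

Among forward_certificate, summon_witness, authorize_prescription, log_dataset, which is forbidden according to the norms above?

authorize_prescription

By case analysis on ¬evacuate: premise 9 gives O(¬evacuate ⊃ log_dataset) and premise 5 gives O(evacuate ⊃ log_dataset), so O(log_dataset) either way.
The contrapositive of premise 8 (O(quarantine_sample ⊃ ¬log_dataset)) is O(log_dataset ⊃ ¬quarantine_sample), and O(log_dataset) is already established, so O(¬quarantine_sample).
From O(¬quarantine_sample) and premise 1, O(¬quarantine_sample ⊃ ¬badge_in), we obtain O(¬badge_in).
Premise 7, O(notify_report ⊃ badge_in), contraposes to O(¬badge_in ⊃ ¬notify_report); with O(¬badge_in) we get O(¬notify_report).
Premise 2 is O(authorize_prescription ⊃ notify_report); contrapositively O(¬notify_report ⊃ ¬authorize_prescription). Since O(¬notify_report) holds, K gives O(¬authorize_prescription).
So O(¬authorize_prescription) holds, i.e. authorize_prescription is forbidden. None of the other listed options is forbidden under the premises.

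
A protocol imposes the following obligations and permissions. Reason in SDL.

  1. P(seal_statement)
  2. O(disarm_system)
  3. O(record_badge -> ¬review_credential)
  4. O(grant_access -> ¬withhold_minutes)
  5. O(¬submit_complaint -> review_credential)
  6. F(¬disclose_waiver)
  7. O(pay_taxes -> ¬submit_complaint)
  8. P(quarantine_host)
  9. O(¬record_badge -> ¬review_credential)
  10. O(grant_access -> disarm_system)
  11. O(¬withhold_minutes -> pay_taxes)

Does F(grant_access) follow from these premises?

Premises 3 and 9 are O(record_badge -> ¬review_credential) and O(¬record_badge -> ¬review_credential); every ideal world satisfies record_badge or ¬record_badge, so in either case ¬review_credential holds — hence O(¬review_credential).
Premise 5 is O(¬submit_complaint -> review_credential); contrapositively O(¬review_credential -> submit_complaint). Since O(¬review_credential) holds, K gives O(submit_complaint).
Premise 7 is O(pay_taxes -> ¬submit_complaint); contrapositively O(submit_complaint -> ¬pay_taxes). Since O(submit_complaint) holds, K gives O(¬pay_taxes).
The contrapositive of premise 11 (O(¬withhold_minutes -> pay_taxes)) is O(¬pay_taxes -> withhold_minutes), and O(¬pay_taxes) is already established, so O(withhold_minutes).
The contrapositive of premise 4 (O(grant_access -> ¬withhold_minutes)) is O(withhold_minutes -> ¬grant_access), and O(withhold_minutes) is already established, so O(¬grant_access).
Premises 1, 2, 6, 8, 10 do not contribute to this derivation.
So O(¬grant_access) holds, i.e. F(grant_access). The claim follows.

Yes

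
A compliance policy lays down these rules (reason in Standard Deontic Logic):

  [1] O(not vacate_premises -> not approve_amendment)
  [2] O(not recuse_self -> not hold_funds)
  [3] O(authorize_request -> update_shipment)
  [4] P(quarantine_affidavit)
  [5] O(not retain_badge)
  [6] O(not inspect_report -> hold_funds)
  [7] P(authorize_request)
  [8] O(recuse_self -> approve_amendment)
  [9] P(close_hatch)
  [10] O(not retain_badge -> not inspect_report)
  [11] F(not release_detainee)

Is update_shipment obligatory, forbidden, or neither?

Premise 3 is O(authorize_request -> update_shipment), but O(authorize_request) is not derivable from the premises (the permission P(authorize_request) asserts only not O(not authorize_request), not O(authorize_request)), so it does not yield O(update_shipment).
No premise or chain of K-axiom applications forces O(update_shipment), and none forces O(not update_shipment). So update_shipment is neither obligatory nor forbidden under these norms.

Neither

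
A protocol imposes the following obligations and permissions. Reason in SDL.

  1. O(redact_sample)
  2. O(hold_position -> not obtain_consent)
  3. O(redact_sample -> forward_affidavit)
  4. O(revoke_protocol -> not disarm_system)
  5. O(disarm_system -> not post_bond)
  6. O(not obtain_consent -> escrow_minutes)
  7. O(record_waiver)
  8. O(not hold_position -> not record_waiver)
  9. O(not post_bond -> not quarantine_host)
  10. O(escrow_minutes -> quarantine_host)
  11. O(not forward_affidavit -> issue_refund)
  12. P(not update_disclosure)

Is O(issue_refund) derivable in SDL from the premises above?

Premise 11 is O(not forward_affidavit -> issue_refund), but O(not forward_affidavit) is not derivable from the premises, so it does not yield O(issue_refund).
No other premise forces O(issue_refund). An ideal world satisfying every premise can still have issue_refund false, so O(issue_refund) is not derivable.

No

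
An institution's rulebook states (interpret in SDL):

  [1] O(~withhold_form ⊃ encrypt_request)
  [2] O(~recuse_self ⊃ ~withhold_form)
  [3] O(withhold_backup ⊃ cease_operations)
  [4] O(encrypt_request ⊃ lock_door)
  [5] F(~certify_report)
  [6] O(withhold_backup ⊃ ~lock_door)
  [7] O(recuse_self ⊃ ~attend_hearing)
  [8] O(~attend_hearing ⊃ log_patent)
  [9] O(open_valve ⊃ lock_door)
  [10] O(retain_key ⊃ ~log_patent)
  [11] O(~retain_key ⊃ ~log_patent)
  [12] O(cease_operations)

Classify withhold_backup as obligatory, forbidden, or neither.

Premises 11 and 10 cover both cases: O(~retain_key ⊃ ~log_patent) and O(retain_key ⊃ ~log_patent). Since ~retain_key ∨ retain_key is a tautology, O(~log_patent) follows.
Premise 8 is O(~attend_hearing ⊃ log_patent); contrapositively O(~log_patent ⊃ attend_hearing). Since O(~log_patent) holds, K gives O(attend_hearing).
Premise 7 is O(recuse_self ⊃ ~attend_hearing); contrapositively O(attend_hearing ⊃ ~recuse_self). Since O(attend_hearing) holds, K gives O(~recuse_self).
With premise 2, O(~recuse_self ⊃ ~withhold_form), the K-axiom yields O(~withhold_form).
From O(~withhold_form) and premise 1, O(~withhold_form ⊃ encrypt_request), we obtain O(encrypt_request).
Applying K to premise 4 (O(encrypt_request ⊃ lock_door)) and O(encrypt_request) yields O(lock_door).
Premise 6, O(withhold_backup ⊃ ~lock_door), contraposes to O(lock_door ⊃ ~withhold_backup); with O(lock_door) we get O(~withhold_backup).
Premises 3, 5, 9, 12 do not contribute to this derivation.
Thus O(~withhold_backup), which is F(withhold_backup): withhold_backup is forbidden.

Forbidden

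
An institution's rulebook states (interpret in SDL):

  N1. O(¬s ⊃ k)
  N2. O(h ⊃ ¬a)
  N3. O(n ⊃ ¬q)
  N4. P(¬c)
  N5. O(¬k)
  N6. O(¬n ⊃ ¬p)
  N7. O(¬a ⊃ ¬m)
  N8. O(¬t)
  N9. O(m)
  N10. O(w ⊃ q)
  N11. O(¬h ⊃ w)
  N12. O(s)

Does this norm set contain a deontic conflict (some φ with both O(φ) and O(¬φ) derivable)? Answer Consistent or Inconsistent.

Consistent

Premise 1 is O(¬s ⊃ k), but O(¬s) is not derivable from the premises, so it does not yield O(k).
So O(k) is not derivable, and the apparent clash with O(¬k) does not arise.
A world satisfying every obligation exists (e.g. a=true, c=false, h=false, k=false, m=true, n=false, p=false, q=true, s=true, t=false, w=true); no atom is both obligatory and forbidden, so the set is consistent.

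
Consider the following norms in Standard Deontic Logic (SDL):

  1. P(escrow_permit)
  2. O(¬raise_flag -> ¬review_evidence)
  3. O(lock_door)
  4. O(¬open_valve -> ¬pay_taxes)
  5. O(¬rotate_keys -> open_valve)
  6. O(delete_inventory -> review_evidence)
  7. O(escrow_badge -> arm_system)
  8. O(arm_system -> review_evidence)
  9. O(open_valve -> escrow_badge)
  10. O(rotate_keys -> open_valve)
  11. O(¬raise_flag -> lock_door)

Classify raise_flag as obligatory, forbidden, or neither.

Obligatory

Premises 5 and 10 are O(¬rotate_keys -> open_valve) and O(rotate_keys -> open_valve); every ideal world satisfies ¬rotate_keys or rotate_keys, so in either case open_valve holds — hence O(open_valve).
Premise 9 is O(open_valve -> escrow_badge); since O(open_valve), deontic closure gives O(escrow_badge).
From O(escrow_badge) and premise 7, O(escrow_badge -> arm_system), we obtain O(arm_system).
From O(arm_system) and premise 8, O(arm_system -> review_evidence), we obtain O(review_evidence).
The contrapositive of premise 2 (O(¬raise_flag -> ¬review_evidence)) is O(review_evidence -> raise_flag), and O(review_evidence) is already established, so O(raise_flag).
Premises 1, 3, 4, 6, 11 do not contribute to this derivation.
Hence raise_flag is obligatory.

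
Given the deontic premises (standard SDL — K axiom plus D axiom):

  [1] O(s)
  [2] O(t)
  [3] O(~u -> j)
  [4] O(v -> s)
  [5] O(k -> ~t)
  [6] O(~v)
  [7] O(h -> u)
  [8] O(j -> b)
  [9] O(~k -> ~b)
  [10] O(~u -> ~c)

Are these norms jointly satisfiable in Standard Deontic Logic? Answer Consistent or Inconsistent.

Consistent

Premise 4 is O(v -> s); even if O(s) held, inferring O(v) would be affirming the consequent — invalid.
So O(v) is not derivable, and the apparent clash with O(~v) does not arise.
A world satisfying every obligation exists (e.g. b=false, c=false, h=false, j=false, k=false, s=true, t=true, u=true, v=false); no atom is both obligatory and forbidden, so the set is consistent.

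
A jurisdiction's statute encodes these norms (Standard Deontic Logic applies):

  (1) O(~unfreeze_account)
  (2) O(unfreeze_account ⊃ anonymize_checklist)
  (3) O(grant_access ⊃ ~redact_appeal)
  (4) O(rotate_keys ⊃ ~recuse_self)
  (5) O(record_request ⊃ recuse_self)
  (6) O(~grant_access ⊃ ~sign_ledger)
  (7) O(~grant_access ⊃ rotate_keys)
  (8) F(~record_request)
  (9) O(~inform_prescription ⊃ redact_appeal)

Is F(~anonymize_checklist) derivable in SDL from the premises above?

No

Premise 2 is O(unfreeze_account ⊃ anonymize_checklist), but O(unfreeze_account) is not derivable from the premises, so it does not yield O(anonymize_checklist).
No other premise forces O(anonymize_checklist). An ideal world satisfying every premise can still have ~anonymize_checklist true, so F(~anonymize_checklist) is not derivable.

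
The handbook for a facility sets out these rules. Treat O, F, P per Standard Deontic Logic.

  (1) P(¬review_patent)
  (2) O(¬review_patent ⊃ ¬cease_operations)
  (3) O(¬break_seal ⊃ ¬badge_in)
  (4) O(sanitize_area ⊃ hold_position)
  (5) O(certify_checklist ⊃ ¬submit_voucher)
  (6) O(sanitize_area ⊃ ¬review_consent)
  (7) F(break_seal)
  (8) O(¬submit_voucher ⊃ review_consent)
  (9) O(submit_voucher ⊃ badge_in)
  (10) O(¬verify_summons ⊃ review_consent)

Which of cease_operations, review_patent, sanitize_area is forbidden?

sanitize_area

F(break_seal) at premise 7 means O(¬break_seal).
Premise 3 is O(¬break_seal ⊃ ¬badge_in); since O(¬break_seal), deontic closure gives O(¬badge_in).
The contrapositive of premise 9 (O(submit_voucher ⊃ badge_in)) is O(¬badge_in ⊃ ¬submit_voucher), and O(¬badge_in) is already established, so O(¬submit_voucher).
Applying K to premise 8 (O(¬submit_voucher ⊃ review_consent)) and O(¬submit_voucher) yields O(review_consent).
The contrapositive of premise 6 (O(sanitize_area ⊃ ¬review_consent)) is O(review_consent ⊃ ¬sanitize_area), and O(review_consent) is already established, so O(¬sanitize_area).
So O(¬sanitize_area) holds, i.e. sanitize_area is forbidden. None of the other listed options is forbidden under the premises.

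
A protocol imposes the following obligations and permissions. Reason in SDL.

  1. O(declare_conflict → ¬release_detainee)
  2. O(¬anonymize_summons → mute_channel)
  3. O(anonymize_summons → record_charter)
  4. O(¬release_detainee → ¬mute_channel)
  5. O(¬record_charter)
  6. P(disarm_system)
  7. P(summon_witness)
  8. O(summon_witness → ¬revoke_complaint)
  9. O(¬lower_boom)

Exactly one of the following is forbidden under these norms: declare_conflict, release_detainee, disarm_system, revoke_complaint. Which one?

declare_conflict

Premise 5 states O(¬record_charter) outright.
Premise 3 is O(anonymize_summons → record_charter); contrapositively O(¬record_charter → ¬anonymize_summons). Since O(¬record_charter) holds, K gives O(¬anonymize_summons).
Applying K to premise 2 (O(¬anonymize_summons → mute_channel)) and O(¬anonymize_summons) yields O(mute_channel).
Premise 4, O(¬release_detainee → ¬mute_channel), contraposes to O(mute_channel → release_detainee); with O(mute_channel) we get O(release_detainee).
Premise 1, O(declare_conflict → ¬release_detainee), contraposes to O(release_detainee → ¬declare_conflict); with O(release_detainee) we get O(¬declare_conflict).
So O(¬declare_conflict) holds, i.e. declare_conflict is forbidden. None of the other listed options is forbidden under the premises.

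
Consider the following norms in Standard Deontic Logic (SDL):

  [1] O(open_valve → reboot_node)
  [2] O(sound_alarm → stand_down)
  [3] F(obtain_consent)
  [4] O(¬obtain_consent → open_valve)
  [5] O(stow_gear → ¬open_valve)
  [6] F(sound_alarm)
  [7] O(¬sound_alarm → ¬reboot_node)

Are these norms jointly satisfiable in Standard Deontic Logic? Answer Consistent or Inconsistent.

Premise 6, F(sound_alarm), is equivalent to O(¬sound_alarm).
With premise 7, O(¬sound_alarm → ¬reboot_node), the K-axiom yields O(¬reboot_node).
Premise 1, O(open_valve → reboot_node), contraposes to O(¬reboot_node → ¬open_valve); with O(¬reboot_node) we get O(¬open_valve).
Premise 4, O(¬obtain_consent → open_valve), contraposes to O(¬open_valve → obtain_consent); with O(¬open_valve) we get O(obtain_consent).
Yet premise 3 is F(obtain_consent), i.e. O(¬obtain_consent).
We now have both O(obtain_consent) and O(¬obtain_consent) — obtain_consent is simultaneously obligatory and forbidden, violating the D-axiom.

Inconsistent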